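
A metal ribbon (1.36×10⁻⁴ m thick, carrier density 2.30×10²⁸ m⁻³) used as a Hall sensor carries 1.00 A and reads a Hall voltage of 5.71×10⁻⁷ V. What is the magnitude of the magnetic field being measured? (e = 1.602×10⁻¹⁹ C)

B ≈ 0.286 T

From V_H = IB/(n e t), B = V_H n e t / I.
B = (5.71×10⁻⁷)(2.30×10²⁸)(1.602×10⁻¹⁹)(1.36×10⁻⁴)/1.00 ≈ 0.286 T.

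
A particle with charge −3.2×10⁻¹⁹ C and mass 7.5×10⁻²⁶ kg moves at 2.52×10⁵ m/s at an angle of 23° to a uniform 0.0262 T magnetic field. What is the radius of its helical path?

v⊥ = v sinθ = 2.52×10⁵·sin23° ≈ 9.846×10⁴ m/s.
r = m v⊥/(|q|B) = (7.5×10⁻²⁶)(9.846×10⁴)/((3.2×10⁻¹⁹)(0.0262)) ≈ 0.881 m.

r ≈ 0.881 m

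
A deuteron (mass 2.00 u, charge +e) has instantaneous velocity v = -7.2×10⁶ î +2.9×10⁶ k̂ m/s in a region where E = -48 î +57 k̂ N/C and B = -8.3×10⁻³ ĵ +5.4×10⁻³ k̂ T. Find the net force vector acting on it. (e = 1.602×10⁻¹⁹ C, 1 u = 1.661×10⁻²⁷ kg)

F ≈ (3.85×10⁻¹⁵, 6.23×10⁻¹⁵, 9.58×10⁻¹⁵) N

v×B = (2.41×10⁴, 3.89×10⁴, 5.98×10⁴) N/C.
E + v×B = (2.40×10⁴, 3.89×10⁴, 5.98×10⁴) N/C.
F = q(E + v×B) = (1.602×10⁻¹⁹ C)·(2.40×10⁴, 3.89×10⁴, 5.98×10⁴) = (3.85×10⁻¹⁵, 6.23×10⁻¹⁵, 9.58×10⁻¹⁵) N.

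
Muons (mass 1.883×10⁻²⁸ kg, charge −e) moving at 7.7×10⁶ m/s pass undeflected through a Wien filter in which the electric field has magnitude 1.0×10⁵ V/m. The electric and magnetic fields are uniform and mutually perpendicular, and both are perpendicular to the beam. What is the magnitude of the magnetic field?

B = 0.013 T

Balance of forces in the selector: qE = qvB ⇒ B = E/v.
B = 1.0×10⁵/7.7×10⁶ = 0.013 T.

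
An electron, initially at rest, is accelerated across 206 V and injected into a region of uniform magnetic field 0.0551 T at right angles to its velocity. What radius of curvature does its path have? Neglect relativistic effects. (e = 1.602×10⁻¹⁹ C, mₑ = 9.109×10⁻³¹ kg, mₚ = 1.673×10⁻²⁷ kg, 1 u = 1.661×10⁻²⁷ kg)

Acceleration: |q|V = ½mv² ⇒ v = √(2|q|V/m) = √(2·1.602×10⁻¹⁹·206/9.109×10⁻³¹) ≈ 8.512×10⁶ m/s.
In the field: r = mv/(|q|B) = (9.109×10⁻³¹)(8.512×10⁶)/((1.602×10⁻¹⁹)(0.0551)) ≈ 8.78×10⁻⁴ m.

r ≈ 8.78×10⁻⁴ m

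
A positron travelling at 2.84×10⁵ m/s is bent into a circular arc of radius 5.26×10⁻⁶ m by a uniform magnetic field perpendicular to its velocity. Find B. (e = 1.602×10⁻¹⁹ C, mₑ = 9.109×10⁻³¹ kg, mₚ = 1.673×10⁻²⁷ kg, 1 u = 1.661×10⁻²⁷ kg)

From |q|vB = mv²/r, B = mv/(|q|r).
B = (9.109×10⁻³¹)(2.84×10⁵)/((1.602×10⁻¹⁹)(5.26×10⁻⁶)) ≈ 0.307 T.

B ≈ 0.307 T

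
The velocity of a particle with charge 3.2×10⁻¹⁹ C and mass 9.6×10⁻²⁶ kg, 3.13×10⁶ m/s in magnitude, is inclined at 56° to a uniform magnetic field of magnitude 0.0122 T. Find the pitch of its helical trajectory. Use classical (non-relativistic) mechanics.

p ≈ 270 m

v∥ = v cosθ = 3.13×10⁶·cos56° ≈ 1.750×10⁶ m/s.
T = 2πm/(|q|B) = 2π(9.6×10⁻²⁶)/((3.2×10⁻¹⁹)(0.0122)) ≈ 1.545×10⁻⁴ s.
pitch = v∥ T = (1.750×10⁶)(1.545×10⁻⁴) ≈ 270 m.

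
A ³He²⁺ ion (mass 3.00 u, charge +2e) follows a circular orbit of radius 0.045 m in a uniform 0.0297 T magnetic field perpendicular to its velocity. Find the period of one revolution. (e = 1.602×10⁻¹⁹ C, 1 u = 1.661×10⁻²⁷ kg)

The cyclotron period depends only on m, q, B: T = 2πm/(|q|B).
T = 2π(4.983×10⁻²⁷)/((3.204×10⁻¹⁹)(0.0297)) ≈ 3.29×10⁻⁶ s.

T ≈ 3.29×10⁻⁶ s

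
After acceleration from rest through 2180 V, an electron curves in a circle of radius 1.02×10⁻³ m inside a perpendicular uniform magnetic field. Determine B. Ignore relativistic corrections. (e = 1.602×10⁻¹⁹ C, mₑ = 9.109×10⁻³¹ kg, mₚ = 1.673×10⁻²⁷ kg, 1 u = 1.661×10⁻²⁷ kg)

v = √(2|q|V/m) = √(2·1.602×10⁻¹⁹·2180/9.109×10⁻³¹) ≈ 2.769×10⁷ m/s.
B = mv/(|q|r) = (9.109×10⁻³¹)(2.769×10⁷)/((1.602×10⁻¹⁹)(1.02×10⁻³)) ≈ 0.154 T.

B ≈ 0.154 T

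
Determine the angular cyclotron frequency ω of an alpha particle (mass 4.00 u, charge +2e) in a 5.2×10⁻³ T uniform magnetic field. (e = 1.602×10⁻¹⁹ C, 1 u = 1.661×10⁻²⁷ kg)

ω ≈ 2.5×10⁵ rad/s

ω = |q|B/m.
ω = (3.204×10⁻¹⁹)(5.2×10⁻³)/6.644×10⁻²⁷ ≈ 2.5×10⁵ rad/s.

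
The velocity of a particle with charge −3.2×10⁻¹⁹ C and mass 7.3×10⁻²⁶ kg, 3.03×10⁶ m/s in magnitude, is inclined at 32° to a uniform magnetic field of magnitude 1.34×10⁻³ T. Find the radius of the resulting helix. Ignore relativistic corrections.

r ≈ 273 m

v⊥ = v sinθ = 3.03×10⁶·sin32° ≈ 1.606×10⁶ m/s.
r = m v⊥/(|q|B) = (7.3×10⁻²⁶)(1.606×10⁶)/((3.2×10⁻¹⁹)(1.34×10⁻³)) ≈ 273 m.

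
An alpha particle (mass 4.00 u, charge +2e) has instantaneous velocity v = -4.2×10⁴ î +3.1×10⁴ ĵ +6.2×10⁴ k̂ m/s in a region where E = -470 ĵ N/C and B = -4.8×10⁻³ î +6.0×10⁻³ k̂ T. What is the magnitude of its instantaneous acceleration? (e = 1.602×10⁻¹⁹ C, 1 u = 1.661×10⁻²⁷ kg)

|a| ≈ 2.74×10¹⁰ m/s²

v×B = (186, -45.6, 149) N/C.
E + v×B = (186, -516, 149) N/C.
F = q(E + v×B) = (3.204×10⁻¹⁹ C)·(186, -516, 149) = (5.96×10⁻¹⁷, -1.65×10⁻¹⁶, 4.77×10⁻¹⁷) N.
|a| = |F|/m = 1.820×10⁻¹⁶/6.644×10⁻²⁷ ≈ 2.74×10¹⁰ m/s².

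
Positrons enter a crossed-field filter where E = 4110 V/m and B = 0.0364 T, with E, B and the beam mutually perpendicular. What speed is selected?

Straight-line motion ⇒ electric and magnetic forces cancel, so E = vB.
v = E/B = 4110/0.0364 = 1.13×10⁵ m/s.

v = 1.13×10⁵ m/s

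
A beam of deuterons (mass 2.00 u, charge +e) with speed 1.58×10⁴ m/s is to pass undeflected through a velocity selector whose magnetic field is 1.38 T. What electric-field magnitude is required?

For straight-line motion qE = qvB, so E = vB.
E = 1.58×10⁴ × 1.38 = 2.18×10⁴ V/m.

E = 2.18×10⁴ V/m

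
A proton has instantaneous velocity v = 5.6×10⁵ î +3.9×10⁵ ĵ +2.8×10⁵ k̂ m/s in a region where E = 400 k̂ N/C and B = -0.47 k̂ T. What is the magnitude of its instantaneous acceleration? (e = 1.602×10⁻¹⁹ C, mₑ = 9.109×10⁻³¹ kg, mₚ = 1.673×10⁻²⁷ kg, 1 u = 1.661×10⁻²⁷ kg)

|a| ≈ 3.07×10¹³ m/s²

v×B = (-1.83×10⁵, 2.63×10⁵, 0) N/C.
E + v×B = (-1.83×10⁵, 2.63×10⁵, 400) N/C.
F = q(E + v×B) = (1.602×10⁻¹⁹ C)·(-1.83×10⁵, 2.63×10⁵, 400) = (-2.94×10⁻¹⁴, 4.22×10⁻¹⁴, 6.41×10⁻¹⁷) N.
|a| = |F|/m = 5.138×10⁻¹⁴/1.673×10⁻²⁷ ≈ 3.07×10¹³ m/s².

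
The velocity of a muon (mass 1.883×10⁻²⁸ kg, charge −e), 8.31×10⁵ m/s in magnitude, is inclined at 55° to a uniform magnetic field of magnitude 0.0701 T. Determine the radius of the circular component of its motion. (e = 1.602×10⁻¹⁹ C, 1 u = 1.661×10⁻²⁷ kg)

v⊥ = v sinθ = 8.31×10⁵·sin55° ≈ 6.807×10⁵ m/s.
r = m v⊥/(|q|B) = (1.883×10⁻²⁸)(6.807×10⁵)/((1.602×10⁻¹⁹)(0.0701)) ≈ 0.0114 m.

r ≈ 0.0114 m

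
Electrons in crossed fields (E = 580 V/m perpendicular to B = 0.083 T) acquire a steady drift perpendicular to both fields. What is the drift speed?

The steady drift has the magnetic force balancing the electric force, so v_d = E/B.
v_d = 580/0.083 = 7000 m/s.

v_d ≈ 7000 m/s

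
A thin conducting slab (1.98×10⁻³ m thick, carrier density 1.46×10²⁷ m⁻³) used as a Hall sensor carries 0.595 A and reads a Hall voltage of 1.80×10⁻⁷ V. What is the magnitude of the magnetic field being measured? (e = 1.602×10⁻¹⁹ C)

B ≈ 0.140 T

From V_H = IB/(n e t), B = V_H n e t / I.
B = (1.80×10⁻⁷)(1.46×10²⁷)(1.602×10⁻¹⁹)(1.98×10⁻³)/0.595 ≈ 0.140 T.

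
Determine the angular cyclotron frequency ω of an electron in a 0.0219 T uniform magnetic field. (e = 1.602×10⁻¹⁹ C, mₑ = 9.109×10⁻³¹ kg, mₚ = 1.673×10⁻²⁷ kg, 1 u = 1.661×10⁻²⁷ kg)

ω ≈ 3.85×10⁹ rad/s

ω = |q|B/m.
ω = (1.602×10⁻¹⁹)(0.0219)/9.109×10⁻³¹ ≈ 3.85×10⁹ rad/s.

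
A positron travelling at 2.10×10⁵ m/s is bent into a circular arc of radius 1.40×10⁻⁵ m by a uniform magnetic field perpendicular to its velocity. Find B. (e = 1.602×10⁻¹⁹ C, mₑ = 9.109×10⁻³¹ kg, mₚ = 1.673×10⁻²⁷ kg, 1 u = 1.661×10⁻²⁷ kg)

From |q|vB = mv²/r, B = mv/(|q|r).
B = (9.109×10⁻³¹)(2.10×10⁵)/((1.602×10⁻¹⁹)(1.40×10⁻⁵)) ≈ 0.0853 T.

B ≈ 0.0853 T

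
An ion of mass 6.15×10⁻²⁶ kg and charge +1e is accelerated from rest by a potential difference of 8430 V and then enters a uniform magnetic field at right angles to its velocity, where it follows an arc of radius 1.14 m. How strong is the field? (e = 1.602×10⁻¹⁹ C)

v = √(2|q|V/m) = √(2·1.602×10⁻¹⁹·8430/6.15×10⁻²⁶) ≈ 2.096×10⁵ m/s.
B = mv/(|q|r) = (6.15×10⁻²⁶)(2.096×10⁵)/((1.602×10⁻¹⁹)(1.14)) ≈ 0.0706 T.

B ≈ 0.0706 T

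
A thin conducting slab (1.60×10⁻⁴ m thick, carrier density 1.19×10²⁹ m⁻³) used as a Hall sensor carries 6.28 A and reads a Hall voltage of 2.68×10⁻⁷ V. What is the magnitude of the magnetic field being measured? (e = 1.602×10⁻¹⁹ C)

B ≈ 0.130 T

From V_H = IB/(n e t), B = V_H n e t / I.
B = (2.68×10⁻⁷)(1.19×10²⁹)(1.602×10⁻¹⁹)(1.60×10⁻⁴)/6.28 ≈ 0.130 T.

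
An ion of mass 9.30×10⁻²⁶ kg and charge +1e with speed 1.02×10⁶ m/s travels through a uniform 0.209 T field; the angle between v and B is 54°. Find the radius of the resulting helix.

v⊥ = v sinθ = 1.02×10⁶·sin54° ≈ 8.252×10⁵ m/s.
r = m v⊥/(|q|B) = (9.30×10⁻²⁶)(8.252×10⁵)/((1.602×10⁻¹⁹)(0.209)) ≈ 2.29 m.

r ≈ 2.29 m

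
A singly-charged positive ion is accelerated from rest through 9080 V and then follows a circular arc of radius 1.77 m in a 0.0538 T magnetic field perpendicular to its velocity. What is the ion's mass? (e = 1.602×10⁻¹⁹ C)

Combine |q|V = ½mv² and r = mv/(|q|B): eliminate v to get m = qB²r²/(2V).
m = (1.602×10⁻¹⁹)(0.0538)²(1.77)²/(2·9080) ≈ 8.00×10⁻²⁶ kg.

m ≈ 8.00×10⁻²⁶ kg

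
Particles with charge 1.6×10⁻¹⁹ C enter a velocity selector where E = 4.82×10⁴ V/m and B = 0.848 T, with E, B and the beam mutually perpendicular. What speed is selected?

Zero net Lorentz force requires |qE| = |q v×B|, i.e. E = vB.
v = E/B = 4.82×10⁴/0.848 = 5.68×10⁴ m/s.
The result is independent of the particle's charge and mass.

v = 5.68×10⁴ m/s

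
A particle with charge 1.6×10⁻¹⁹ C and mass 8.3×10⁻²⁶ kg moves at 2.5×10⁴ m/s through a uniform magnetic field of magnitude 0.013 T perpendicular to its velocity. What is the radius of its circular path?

r ≈ 1.0 m

The magnetic force provides the centripetal force: |q|vB = mv²/r.
r = mv/(|q|B) = (8.3×10⁻²⁶)(2.5×10⁴)/((1.6×10⁻¹⁹)(0.013)) ≈ 1.0 m.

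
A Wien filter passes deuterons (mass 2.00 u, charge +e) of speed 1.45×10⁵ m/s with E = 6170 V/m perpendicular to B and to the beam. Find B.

Balance of forces in the selector: qE = qvB ⇒ B = E/v.
B = 6170/1.45×10⁵ = 0.0426 T.

B = 0.0426 T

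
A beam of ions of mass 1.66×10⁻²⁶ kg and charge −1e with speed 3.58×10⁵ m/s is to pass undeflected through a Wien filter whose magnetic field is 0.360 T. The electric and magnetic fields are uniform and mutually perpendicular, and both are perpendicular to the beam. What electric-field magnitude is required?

E = 1.29×10⁵ V/m

For straight-line motion qE = qvB, so E = vB.
E = 3.58×10⁵ × 0.360 = 1.29×10⁵ V/m.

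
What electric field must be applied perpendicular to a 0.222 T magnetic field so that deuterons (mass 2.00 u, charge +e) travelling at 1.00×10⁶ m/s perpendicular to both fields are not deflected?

For straight-line motion qE = qvB, so E = vB.
E = 1.00×10⁶ × 0.222 = 2.22×10⁵ V/m.

E = 2.22×10⁵ V/m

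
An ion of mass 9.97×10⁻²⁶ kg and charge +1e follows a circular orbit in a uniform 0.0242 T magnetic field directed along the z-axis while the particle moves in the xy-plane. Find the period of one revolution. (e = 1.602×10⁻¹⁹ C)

T ≈ 1.62×10⁻⁴ s

The cyclotron period depends only on m, q, B: T = 2πm/(|q|B).
T = 2π(9.97×10⁻²⁶)/((1.602×10⁻¹⁹)(0.0242)) ≈ 1.62×10⁻⁴ s.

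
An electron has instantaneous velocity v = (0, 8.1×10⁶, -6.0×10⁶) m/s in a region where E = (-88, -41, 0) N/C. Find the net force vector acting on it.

Only an electric field acts, so F = qE = (−1.602×10⁻¹⁹ C)·(-88.0, -41.0, 0) = (1.41×10⁻¹⁷, 6.57×10⁻¹⁸, 0) N.

F ≈ (1.41×10⁻¹⁷, 6.57×10⁻¹⁸, 0) N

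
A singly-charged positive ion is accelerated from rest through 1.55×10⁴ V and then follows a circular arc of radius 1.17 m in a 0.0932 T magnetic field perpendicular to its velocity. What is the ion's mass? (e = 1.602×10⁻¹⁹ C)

Combine |q|V = ½mv² and r = mv/(|q|B): eliminate v to get m = qB²r²/(2V).
m = (1.602×10⁻¹⁹)(0.0932)²(1.17)²/(2·1.55×10⁴) ≈ 6.14×10⁻²⁶ kg.

m ≈ 6.14×10⁻²⁶ kg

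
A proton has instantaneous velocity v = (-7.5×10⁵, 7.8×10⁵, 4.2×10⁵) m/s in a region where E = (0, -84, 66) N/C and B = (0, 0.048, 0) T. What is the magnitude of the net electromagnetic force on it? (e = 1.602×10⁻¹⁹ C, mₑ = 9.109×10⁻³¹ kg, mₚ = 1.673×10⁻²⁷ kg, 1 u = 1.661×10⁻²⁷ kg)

v×B = (-2.02×10⁴, 0, -3.60×10⁴) N/C.
E + v×B = (-2.02×10⁴, -84.0, -3.59×10⁴) N/C.
F = q(E + v×B) = (1.602×10⁻¹⁹ C)·(-2.02×10⁴, -84.0, -3.59×10⁴) = (-3.23×10⁻¹⁵, -1.35×10⁻¹⁷, -5.76×10⁻¹⁵) N.
|F| = 6.60×10⁻¹⁵ N.

|F| ≈ 6.60×10⁻¹⁵ N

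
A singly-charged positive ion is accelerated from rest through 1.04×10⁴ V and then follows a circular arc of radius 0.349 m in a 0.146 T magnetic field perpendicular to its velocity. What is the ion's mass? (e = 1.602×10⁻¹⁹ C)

m ≈ 2.00×10⁻²⁶ kg

Combine |q|V = ½mv² and r = mv/(|q|B): eliminate v to get m = qB²r²/(2V).
m = (1.602×10⁻¹⁹)(0.146)²(0.349)²/(2·1.04×10⁴) ≈ 2.00×10⁻²⁶ kg.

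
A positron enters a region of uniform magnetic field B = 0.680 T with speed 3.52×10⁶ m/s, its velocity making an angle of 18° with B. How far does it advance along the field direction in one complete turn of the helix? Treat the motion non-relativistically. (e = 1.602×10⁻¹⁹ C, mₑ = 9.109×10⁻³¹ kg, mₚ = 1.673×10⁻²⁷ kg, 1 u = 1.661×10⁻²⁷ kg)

p ≈ 1.76×10⁻⁴ m

v∥ = v cosθ = 3.52×10⁶·cos18° ≈ 3.348×10⁶ m/s.
T = 2πm/(|q|B) = 2π(9.109×10⁻³¹)/((1.602×10⁻¹⁹)(0.680)) ≈ 5.254×10⁻¹¹ s.
pitch = v∥ T = (3.348×10⁶)(5.254×10⁻¹¹) ≈ 1.76×10⁻⁴ m.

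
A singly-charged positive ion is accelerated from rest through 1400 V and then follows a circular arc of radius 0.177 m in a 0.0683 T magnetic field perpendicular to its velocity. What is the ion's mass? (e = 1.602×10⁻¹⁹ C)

Combine |q|V = ½mv² and r = mv/(|q|B): eliminate v to get m = qB²r²/(2V).
m = (1.602×10⁻¹⁹)(0.0683)²(0.177)²/(2·1400) ≈ 8.36×10⁻²⁷ kg.

m ≈ 8.36×10⁻²⁷ kg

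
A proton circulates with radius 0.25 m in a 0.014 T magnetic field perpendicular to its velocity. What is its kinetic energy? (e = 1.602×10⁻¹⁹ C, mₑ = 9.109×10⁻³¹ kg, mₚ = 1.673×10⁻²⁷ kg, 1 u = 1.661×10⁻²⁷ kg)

KE ≈ 9.4×10⁻¹⁷ J

v = |q|Br/m, then KE = ½mv² = (qBr)²/(2m).
v = (1.602×10⁻¹⁹)(0.014)(0.25)/1.673×10⁻²⁷ ≈ 3.351×10⁵ m/s.
KE = ½(1.673×10⁻²⁷)(3.351×10⁵)² ≈ 9.4×10⁻¹⁷ J.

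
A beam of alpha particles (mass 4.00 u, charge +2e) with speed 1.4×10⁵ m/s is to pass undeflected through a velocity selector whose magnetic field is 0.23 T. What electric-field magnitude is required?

E = 3.2×10⁴ V/m

For straight-line motion qE = qvB, so E = vB.
E = 1.4×10⁵ × 0.23 = 3.2×10⁴ V/m.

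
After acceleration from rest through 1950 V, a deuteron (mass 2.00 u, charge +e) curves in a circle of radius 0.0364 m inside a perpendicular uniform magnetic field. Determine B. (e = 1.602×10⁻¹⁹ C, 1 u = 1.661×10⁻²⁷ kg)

v = √(2|q|V/m) = √(2·1.602×10⁻¹⁹·1950/3.322×10⁻²⁷) ≈ 4.337×10⁵ m/s.
B = mv/(|q|r) = (3.322×10⁻²⁷)(4.337×10⁵)/((1.602×10⁻¹⁹)(0.0364)) ≈ 0.247 T.

B ≈ 0.247 T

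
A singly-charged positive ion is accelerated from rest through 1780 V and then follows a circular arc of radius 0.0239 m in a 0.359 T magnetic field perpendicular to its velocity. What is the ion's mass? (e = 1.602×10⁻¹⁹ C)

Combine |q|V = ½mv² and r = mv/(|q|B): eliminate v to get m = qB²r²/(2V).
m = (1.602×10⁻¹⁹)(0.359)²(0.0239)²/(2·1780) ≈ 3.31×10⁻²⁷ kg.

m ≈ 3.31×10⁻²⁷ kg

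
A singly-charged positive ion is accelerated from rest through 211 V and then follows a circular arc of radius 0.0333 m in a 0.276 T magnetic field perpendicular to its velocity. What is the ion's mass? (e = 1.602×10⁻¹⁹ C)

m ≈ 3.21×10⁻²⁶ kg

Combine |q|V = ½mv² and r = mv/(|q|B): eliminate v to get m = qB²r²/(2V).
m = (1.602×10⁻¹⁹)(0.276)²(0.0333)²/(2·211) ≈ 3.21×10⁻²⁶ kg.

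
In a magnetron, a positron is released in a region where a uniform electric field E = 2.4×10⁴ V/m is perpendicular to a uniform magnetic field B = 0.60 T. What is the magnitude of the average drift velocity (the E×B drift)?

The E×B drift speed is v_d = E/B.
v_d = 2.4×10⁴/0.60 = 4.0×10⁴ m/s.

v_d ≈ 4.0×10⁴ m/s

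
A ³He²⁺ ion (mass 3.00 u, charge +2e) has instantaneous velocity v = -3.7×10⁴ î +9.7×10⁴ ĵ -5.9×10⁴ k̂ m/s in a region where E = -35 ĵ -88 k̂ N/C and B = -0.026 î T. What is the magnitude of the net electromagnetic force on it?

v×B = (0, 1530, 2520) N/C.
E + v×B = (0, 1500, 2430) N/C.
F = q(E + v×B) = (3.204×10⁻¹⁹ C)·(0, 1500, 2430) = (0, 4.80×10⁻¹⁶, 7.80×10⁻¹⁶) N.
|F| = 9.16×10⁻¹⁶ N.

|F| ≈ 9.16×10⁻¹⁶ N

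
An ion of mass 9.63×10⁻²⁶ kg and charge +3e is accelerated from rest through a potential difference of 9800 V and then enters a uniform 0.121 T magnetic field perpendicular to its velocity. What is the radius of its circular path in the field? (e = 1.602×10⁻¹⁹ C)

Acceleration: |q|V = ½mv² ⇒ v = √(2|q|V/m) = √(2·4.806×10⁻¹⁹·9800/9.63×10⁻²⁶) ≈ 3.128×10⁵ m/s.
In the field: r = mv/(|q|B) = (9.63×10⁻²⁶)(3.128×10⁵)/((4.806×10⁻¹⁹)(0.121)) ≈ 0.518 m.

r ≈ 0.518 m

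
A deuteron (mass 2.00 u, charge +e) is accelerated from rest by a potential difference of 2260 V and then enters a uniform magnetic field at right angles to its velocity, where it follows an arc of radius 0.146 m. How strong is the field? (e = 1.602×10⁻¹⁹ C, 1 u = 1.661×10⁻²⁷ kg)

v = √(2|q|V/m) = √(2·1.602×10⁻¹⁹·2260/3.322×10⁻²⁷) ≈ 4.669×10⁵ m/s.
B = mv/(|q|r) = (3.322×10⁻²⁷)(4.669×10⁵)/((1.602×10⁻¹⁹)(0.146)) ≈ 0.0663 T.

B ≈ 0.0663 T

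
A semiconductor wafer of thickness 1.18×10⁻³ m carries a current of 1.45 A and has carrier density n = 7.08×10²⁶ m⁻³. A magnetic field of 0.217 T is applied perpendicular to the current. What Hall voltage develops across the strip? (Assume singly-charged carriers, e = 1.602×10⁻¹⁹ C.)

V_H ≈ 2.35×10⁻⁶ V

V_H = IB/(n e t).
V_H = (1.45)(0.217)/((7.08×10²⁶)(1.602×10⁻¹⁹)(1.18×10⁻³)) ≈ 2.35×10⁻⁶ V.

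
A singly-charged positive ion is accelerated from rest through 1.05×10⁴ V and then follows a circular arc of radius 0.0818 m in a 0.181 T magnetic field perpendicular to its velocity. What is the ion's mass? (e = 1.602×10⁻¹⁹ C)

Combine |q|V = ½mv² and r = mv/(|q|B): eliminate v to get m = qB²r²/(2V).
m = (1.602×10⁻¹⁹)(0.181)²(0.0818)²/(2·1.05×10⁴) ≈ 1.67×10⁻²⁷ kg.

m ≈ 1.67×10⁻²⁷ kg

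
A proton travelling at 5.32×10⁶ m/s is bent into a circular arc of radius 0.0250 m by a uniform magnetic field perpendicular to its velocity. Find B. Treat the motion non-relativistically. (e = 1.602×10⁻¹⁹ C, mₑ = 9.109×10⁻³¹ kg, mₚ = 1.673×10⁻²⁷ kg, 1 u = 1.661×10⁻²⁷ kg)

B ≈ 2.22 T

From |q|vB = mv²/r, B = mv/(|q|r).
B = (1.673×10⁻²⁷)(5.32×10⁶)/((1.602×10⁻¹⁹)(0.0250)) ≈ 2.22 T.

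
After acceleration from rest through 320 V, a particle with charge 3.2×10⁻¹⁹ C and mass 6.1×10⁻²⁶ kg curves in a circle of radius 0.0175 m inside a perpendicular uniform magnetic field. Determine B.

v = √(2|q|V/m) = √(2·3.2×10⁻¹⁹·320/6.1×10⁻²⁶) ≈ 5.794×10⁴ m/s.
B = mv/(|q|r) = (6.1×10⁻²⁶)(5.794×10⁴)/((3.2×10⁻¹⁹)(0.0175)) ≈ 0.631 T.

B ≈ 0.631 T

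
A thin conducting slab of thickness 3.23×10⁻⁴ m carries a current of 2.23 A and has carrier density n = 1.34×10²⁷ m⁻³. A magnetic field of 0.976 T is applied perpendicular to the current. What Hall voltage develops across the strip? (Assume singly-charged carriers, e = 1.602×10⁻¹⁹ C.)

V_H ≈ 3.14×10⁻⁵ V

V_H = IB/(n e t).
V_H = (2.23)(0.976)/((1.34×10²⁷)(1.602×10⁻¹⁹)(3.23×10⁻⁴)) ≈ 3.14×10⁻⁵ V.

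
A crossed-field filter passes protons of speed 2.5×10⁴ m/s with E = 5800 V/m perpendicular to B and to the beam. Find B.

B = 0.23 T

Balance of forces in the selector: qE = qvB ⇒ B = E/v.
B = 5800/2.5×10⁴ = 0.23 T.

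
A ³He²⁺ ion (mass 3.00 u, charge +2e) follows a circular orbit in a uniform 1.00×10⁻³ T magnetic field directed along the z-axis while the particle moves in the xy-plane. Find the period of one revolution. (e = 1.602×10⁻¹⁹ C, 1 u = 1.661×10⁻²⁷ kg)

T ≈ 9.77×10⁻⁵ s

The cyclotron period depends only on m, q, B: T = 2πm/(|q|B).
T = 2π(4.983×10⁻²⁷)/((3.204×10⁻¹⁹)(1.00×10⁻³)) ≈ 9.77×10⁻⁵ s.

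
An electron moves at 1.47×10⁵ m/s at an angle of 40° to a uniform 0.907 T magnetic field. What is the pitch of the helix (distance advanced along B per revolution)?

v∥ = v cosθ = 1.47×10⁵·cos40° ≈ 1.126×10⁵ m/s.
T = 2πm/(|q|B) = 2π(9.109×10⁻³¹)/((1.602×10⁻¹⁹)(0.907)) ≈ 3.939×10⁻¹¹ s.
pitch = v∥ T = (1.126×10⁵)(3.939×10⁻¹¹) ≈ 4.44×10⁻⁶ m.

p ≈ 4.44×10⁻⁶ m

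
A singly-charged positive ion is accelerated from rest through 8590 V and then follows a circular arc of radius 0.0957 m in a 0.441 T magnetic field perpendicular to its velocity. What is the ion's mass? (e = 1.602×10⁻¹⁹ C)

m ≈ 1.66×10⁻²⁶ kg

Combine |q|V = ½mv² and r = mv/(|q|B): eliminate v to get m = qB²r²/(2V).
m = (1.602×10⁻¹⁹)(0.441)²(0.0957)²/(2·8590) ≈ 1.66×10⁻²⁶ kg.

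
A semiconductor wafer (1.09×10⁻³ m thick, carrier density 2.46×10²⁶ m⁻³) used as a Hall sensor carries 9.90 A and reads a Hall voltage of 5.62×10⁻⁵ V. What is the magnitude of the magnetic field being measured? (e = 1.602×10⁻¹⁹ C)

B ≈ 0.244 T

From V_H = IB/(n e t), B = V_H n e t / I.
B = (5.62×10⁻⁵)(2.46×10²⁶)(1.602×10⁻¹⁹)(1.09×10⁻³)/9.90 ≈ 0.244 T.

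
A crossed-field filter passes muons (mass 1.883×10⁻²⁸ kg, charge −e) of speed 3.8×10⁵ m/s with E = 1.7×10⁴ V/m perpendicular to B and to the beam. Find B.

Balance of forces in the selector: qE = qvB ⇒ B = E/v.
B = 1.7×10⁴/3.8×10⁵ = 0.045 T.

B = 0.045 T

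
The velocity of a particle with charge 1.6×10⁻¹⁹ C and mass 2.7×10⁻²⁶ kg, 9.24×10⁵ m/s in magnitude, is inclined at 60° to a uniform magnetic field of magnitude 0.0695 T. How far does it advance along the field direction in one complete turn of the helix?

v∥ = v cosθ = 9.24×10⁵·cos60° ≈ 4.620×10⁵ m/s.
T = 2πm/(|q|B) = 2π(2.7×10⁻²⁶)/((1.6×10⁻¹⁹)(0.0695)) ≈ 1.526×10⁻⁵ s.
pitch = v∥ T = (4.620×10⁵)(1.526×10⁻⁵) ≈ 7.05 m.

p ≈ 7.05 m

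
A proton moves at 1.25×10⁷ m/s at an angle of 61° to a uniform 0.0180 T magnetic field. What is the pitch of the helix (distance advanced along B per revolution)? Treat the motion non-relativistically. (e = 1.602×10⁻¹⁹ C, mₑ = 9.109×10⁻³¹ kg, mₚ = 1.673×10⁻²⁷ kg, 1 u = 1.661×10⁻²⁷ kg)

p ≈ 22.1 m

v∥ = v cosθ = 1.25×10⁷·cos61° ≈ 6.060×10⁶ m/s.
T = 2πm/(|q|B) = 2π(1.673×10⁻²⁷)/((1.602×10⁻¹⁹)(0.0180)) ≈ 3.645×10⁻⁶ s.
pitch = v∥ T = (6.060×10⁶)(3.645×10⁻⁶) ≈ 22.1 m.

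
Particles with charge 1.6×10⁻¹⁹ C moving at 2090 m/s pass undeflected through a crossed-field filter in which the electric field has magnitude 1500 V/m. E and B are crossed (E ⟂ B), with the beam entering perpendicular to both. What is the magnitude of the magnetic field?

B = 0.718 T

Balance of forces in the selector: qE = qvB ⇒ B = E/v.
B = 1500/2090 = 0.718 T.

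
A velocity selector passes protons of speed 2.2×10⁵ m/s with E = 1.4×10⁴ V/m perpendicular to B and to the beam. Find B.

Balance of forces in the selector: qE = qvB ⇒ B = E/v.
B = 1.4×10⁴/2.2×10⁵ = 0.064 T.

B = 0.064 T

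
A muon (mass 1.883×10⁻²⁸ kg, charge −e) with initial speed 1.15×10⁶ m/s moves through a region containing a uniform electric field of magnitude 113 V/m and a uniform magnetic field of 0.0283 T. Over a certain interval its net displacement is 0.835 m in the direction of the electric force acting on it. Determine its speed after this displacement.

v_f ≈ 1.22×10⁶ m/s

B does no work; ΔKE = |q|E d.
½mv_f² = ½mv₀² + |q|Ed = ½(1.883×10⁻²⁸)(1.15×10⁶)² + (1.602×10⁻¹⁹)(113)(0.835) ≈ 1.245×10⁻¹⁶ J + 1.512×10⁻¹⁷ J ≈ 1.396×10⁻¹⁶ J.
v_f = √(2·1.396×10⁻¹⁶/1.883×10⁻²⁸) ≈ 1.22×10⁶ m/s.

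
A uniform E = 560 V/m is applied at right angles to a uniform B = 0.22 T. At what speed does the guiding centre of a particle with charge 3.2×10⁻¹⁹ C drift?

v_d ≈ 2500 m/s

The E×B drift speed is v_d = E/B.
v_d = 560/0.22 = 2500 m/s.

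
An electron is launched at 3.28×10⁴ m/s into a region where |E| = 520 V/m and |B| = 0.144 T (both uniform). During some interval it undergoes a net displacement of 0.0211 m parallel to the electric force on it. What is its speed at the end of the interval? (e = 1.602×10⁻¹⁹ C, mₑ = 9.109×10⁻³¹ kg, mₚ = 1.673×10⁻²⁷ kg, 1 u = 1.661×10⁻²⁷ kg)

v_f ≈ 1.96×10⁶ m/s

B does no work; ΔKE = |q|E d.
½mv_f² = ½mv₀² + |q|Ed = ½(9.109×10⁻³¹)(3.28×10⁴)² + (1.602×10⁻¹⁹)(520)(0.0211) ≈ 4.900×10⁻²² J + 1.758×10⁻¹⁸ J ≈ 1.758×10⁻¹⁸ J.
v_f = √(2·1.758×10⁻¹⁸/9.109×10⁻³¹) ≈ 1.96×10⁶ m/s.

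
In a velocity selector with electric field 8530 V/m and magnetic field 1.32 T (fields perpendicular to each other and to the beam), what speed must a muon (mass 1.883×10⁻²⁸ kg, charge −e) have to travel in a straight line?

Zero net Lorentz force requires |qE| = |q v×B|, i.e. E = vB.
v = E/B = 8530/1.32 = 6460 m/s.

v = 6460 m/s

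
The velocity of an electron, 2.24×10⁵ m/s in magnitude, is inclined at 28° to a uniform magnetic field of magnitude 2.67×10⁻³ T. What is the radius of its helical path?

r ≈ 2.24×10⁻⁴ m

v⊥ = v sinθ = 2.24×10⁵·sin28° ≈ 1.052×10⁵ m/s.
r = m v⊥/(|q|B) = (9.109×10⁻³¹)(1.052×10⁵)/((1.602×10⁻¹⁹)(2.67×10⁻³)) ≈ 2.24×10⁻⁴ m.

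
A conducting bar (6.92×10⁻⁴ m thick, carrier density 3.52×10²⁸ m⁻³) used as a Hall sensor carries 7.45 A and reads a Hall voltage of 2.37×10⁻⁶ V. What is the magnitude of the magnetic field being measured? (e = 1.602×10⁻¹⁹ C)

B ≈ 1.24 T

From V_H = IB/(n e t), B = V_H n e t / I.
B = (2.37×10⁻⁶)(3.52×10²⁸)(1.602×10⁻¹⁹)(6.92×10⁻⁴)/7.45 ≈ 1.24 T.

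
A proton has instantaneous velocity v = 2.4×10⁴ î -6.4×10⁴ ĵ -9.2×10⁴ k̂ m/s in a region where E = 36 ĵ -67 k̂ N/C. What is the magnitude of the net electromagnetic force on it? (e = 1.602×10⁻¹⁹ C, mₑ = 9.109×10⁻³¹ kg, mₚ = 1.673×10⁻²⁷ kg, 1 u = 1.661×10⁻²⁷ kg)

|F| ≈ 1.22×10⁻¹⁷ N

Only an electric field acts, so F = qE = (1.602×10⁻¹⁹ C)·(0, 36.0, -67.0) = (0, 5.77×10⁻¹⁸, -1.07×10⁻¹⁷) N.
|F| = 1.22×10⁻¹⁷ N.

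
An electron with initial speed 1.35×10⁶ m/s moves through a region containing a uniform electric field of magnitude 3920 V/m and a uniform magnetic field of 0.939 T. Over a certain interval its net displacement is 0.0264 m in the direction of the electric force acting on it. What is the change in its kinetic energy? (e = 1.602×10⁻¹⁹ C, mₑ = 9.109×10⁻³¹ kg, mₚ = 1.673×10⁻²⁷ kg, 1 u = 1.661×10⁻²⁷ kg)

The magnetic force is always ⟂ v and does no work; only the electric force changes KE.
ΔKE = F_E · d = |q|E d = (1.602×10⁻¹⁹)(3920)(0.0264) ≈ 1.66×10⁻¹⁷ J.

ΔKE ≈ 1.66×10⁻¹⁷ J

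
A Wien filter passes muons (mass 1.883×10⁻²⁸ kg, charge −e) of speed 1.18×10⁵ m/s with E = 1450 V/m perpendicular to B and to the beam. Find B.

Balance of forces in the selector: qE = qvB ⇒ B = E/v.
B = 1450/1.18×10⁵ = 0.0123 T.

B = 0.0123 T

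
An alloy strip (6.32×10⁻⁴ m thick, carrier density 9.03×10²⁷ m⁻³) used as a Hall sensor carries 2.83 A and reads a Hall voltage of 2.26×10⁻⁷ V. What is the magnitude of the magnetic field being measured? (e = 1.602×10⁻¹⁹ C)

B ≈ 0.0730 T

From V_H = IB/(n e t), B = V_H n e t / I.
B = (2.26×10⁻⁷)(9.03×10²⁷)(1.602×10⁻¹⁹)(6.32×10⁻⁴)/2.83 ≈ 0.0730 T.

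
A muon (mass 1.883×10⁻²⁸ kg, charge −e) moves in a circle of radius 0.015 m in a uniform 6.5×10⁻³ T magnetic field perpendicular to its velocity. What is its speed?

v ≈ 8.3×10⁴ m/s

From |q|vB = mv²/r, v = |q|Br/m.
v = (1.602×10⁻¹⁹)(6.5×10⁻³)(0.015)/1.883×10⁻²⁸ ≈ 8.3×10⁴ m/s.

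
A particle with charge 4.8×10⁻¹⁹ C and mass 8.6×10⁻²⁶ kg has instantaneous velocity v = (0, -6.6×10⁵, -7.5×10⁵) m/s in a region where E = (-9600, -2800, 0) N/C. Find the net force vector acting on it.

F ≈ (-4.61×10⁻¹⁵, -1.34×10⁻¹⁵, 0) N

Only an electric field acts, so F = qE = (4.8×10⁻¹⁹ C)·(-9600, -2800, 0) = (-4.61×10⁻¹⁵, -1.34×10⁻¹⁵, 0) N.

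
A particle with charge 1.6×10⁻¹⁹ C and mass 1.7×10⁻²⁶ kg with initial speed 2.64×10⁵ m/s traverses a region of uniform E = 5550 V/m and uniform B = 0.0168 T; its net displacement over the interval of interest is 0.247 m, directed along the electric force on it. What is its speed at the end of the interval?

B does no work; ΔKE = |q|E d.
½mv_f² = ½mv₀² + |q|Ed = ½(1.7×10⁻²⁶)(2.64×10⁵)² + (1.6×10⁻¹⁹)(5550)(0.247) ≈ 5.924×10⁻¹⁶ J + 2.193×10⁻¹⁶ J ≈ 8.118×10⁻¹⁶ J.
v_f = √(2·8.118×10⁻¹⁶/1.7×10⁻²⁶) ≈ 3.09×10⁵ m/s.

v_f ≈ 3.09×10⁵ m/s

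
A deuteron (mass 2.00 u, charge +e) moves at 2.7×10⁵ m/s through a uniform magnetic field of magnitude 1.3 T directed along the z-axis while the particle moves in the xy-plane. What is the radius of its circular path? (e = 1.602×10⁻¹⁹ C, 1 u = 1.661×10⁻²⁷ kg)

r ≈ 4.3×10⁻³ m

The magnetic force provides the centripetal force: |q|vB = mv²/r.
r = mv/(|q|B) = (3.322×10⁻²⁷)(2.7×10⁵)/((1.602×10⁻¹⁹)(1.3)) ≈ 4.3×10⁻³ m.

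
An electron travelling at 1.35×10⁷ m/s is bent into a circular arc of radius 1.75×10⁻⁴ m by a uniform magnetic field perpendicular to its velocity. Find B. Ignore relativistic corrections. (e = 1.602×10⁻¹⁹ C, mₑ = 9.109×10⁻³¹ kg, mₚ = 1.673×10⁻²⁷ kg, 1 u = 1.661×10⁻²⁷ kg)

B ≈ 0.439 T

From |q|vB = mv²/r, B = mv/(|q|r).
B = (9.109×10⁻³¹)(1.35×10⁷)/((1.602×10⁻¹⁹)(1.75×10⁻⁴)) ≈ 0.439 T.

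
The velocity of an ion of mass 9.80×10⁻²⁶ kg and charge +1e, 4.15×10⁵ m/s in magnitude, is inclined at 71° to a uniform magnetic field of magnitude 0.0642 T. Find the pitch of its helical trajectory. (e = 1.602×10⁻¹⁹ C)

p ≈ 8.09 m

v∥ = v cosθ = 4.15×10⁵·cos71° ≈ 1.351×10⁵ m/s.
T = 2πm/(|q|B) = 2π(9.80×10⁻²⁶)/((1.602×10⁻¹⁹)(0.0642)) ≈ 5.987×10⁻⁵ s.
pitch = v∥ T = (1.351×10⁵)(5.987×10⁻⁵) ≈ 8.09 m.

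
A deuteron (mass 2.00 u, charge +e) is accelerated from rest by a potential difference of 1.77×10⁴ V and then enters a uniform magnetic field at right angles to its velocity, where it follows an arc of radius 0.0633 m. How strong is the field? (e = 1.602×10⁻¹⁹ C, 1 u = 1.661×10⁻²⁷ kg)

v = √(2|q|V/m) = √(2·1.602×10⁻¹⁹·1.77×10⁴/3.322×10⁻²⁷) ≈ 1.307×10⁶ m/s.
B = mv/(|q|r) = (3.322×10⁻²⁷)(1.307×10⁶)/((1.602×10⁻¹⁹)(0.0633)) ≈ 0.428 T.

B ≈ 0.428 T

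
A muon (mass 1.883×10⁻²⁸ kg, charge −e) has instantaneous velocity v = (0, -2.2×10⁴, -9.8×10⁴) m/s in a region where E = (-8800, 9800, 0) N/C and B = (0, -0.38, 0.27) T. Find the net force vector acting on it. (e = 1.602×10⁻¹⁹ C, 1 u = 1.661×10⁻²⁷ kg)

v×B = (-4.32×10⁴, 0, 0) N/C.
E + v×B = (-5.20×10⁴, 9800, 0) N/C.
F = q(E + v×B) = (−1.602×10⁻¹⁹ C)·(-5.20×10⁴, 9800, 0) = (8.33×10⁻¹⁵, -1.57×10⁻¹⁵, 0) N.

F ≈ (8.33×10⁻¹⁵, -1.57×10⁻¹⁵, 0) N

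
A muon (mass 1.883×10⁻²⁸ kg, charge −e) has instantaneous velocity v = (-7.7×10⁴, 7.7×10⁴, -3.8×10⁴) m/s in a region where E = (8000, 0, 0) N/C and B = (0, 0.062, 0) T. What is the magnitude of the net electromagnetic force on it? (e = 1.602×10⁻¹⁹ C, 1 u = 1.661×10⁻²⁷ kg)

v×B = (2360, 0, -4770) N/C.
E + v×B = (1.04×10⁴, 0, -4770) N/C.
F = q(E + v×B) = (−1.602×10⁻¹⁹ C)·(1.04×10⁴, 0, -4770) = (-1.66×10⁻¹⁵, 0, 7.65×10⁻¹⁶) N.
|F| = 1.83×10⁻¹⁵ N.

|F| ≈ 1.83×10⁻¹⁵ N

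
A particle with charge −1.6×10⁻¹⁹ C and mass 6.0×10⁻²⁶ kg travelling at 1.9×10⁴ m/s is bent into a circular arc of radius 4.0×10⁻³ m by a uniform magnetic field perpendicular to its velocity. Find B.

From |q|vB = mv²/r, B = mv/(|q|r).
B = (6.0×10⁻²⁶)(1.9×10⁴)/((1.6×10⁻¹⁹)(4.0×10⁻³)) ≈ 1.8 T.

B ≈ 1.8 T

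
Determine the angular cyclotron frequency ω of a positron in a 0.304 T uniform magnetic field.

ω ≈ 5.35×10¹⁰ rad/s

ω = |q|B/m.
ω = (1.602×10⁻¹⁹)(0.304)/9.109×10⁻³¹ ≈ 5.35×10¹⁰ rad/s.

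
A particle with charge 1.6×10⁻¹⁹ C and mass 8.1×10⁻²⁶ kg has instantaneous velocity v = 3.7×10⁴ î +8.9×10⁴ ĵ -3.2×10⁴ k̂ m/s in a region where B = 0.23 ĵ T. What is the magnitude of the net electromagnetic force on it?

v×B = (7360, 0, 8510) N/C.
F = q v×B = (1.6×10⁻¹⁹ C)·(7360, 0, 8510) = (1.18×10⁻¹⁵, 0, 1.36×10⁻¹⁵) N.
|F| = 1.80×10⁻¹⁵ N.

|F| ≈ 1.80×10⁻¹⁵ N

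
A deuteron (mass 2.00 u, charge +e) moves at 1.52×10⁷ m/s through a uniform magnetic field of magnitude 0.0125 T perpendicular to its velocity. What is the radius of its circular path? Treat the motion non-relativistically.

r ≈ 25.2 m

The magnetic force provides the centripetal force: |q|vB = mv²/r.
r = mv/(|q|B) = (3.322×10⁻²⁷)(1.52×10⁷)/((1.602×10⁻¹⁹)(0.0125)) ≈ 25.2 m.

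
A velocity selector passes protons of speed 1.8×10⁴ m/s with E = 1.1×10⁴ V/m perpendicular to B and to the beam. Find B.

B = 0.61 T

Balance of forces in the selector: qE = qvB ⇒ B = E/v.
B = 1.1×10⁴/1.8×10⁴ = 0.61 T.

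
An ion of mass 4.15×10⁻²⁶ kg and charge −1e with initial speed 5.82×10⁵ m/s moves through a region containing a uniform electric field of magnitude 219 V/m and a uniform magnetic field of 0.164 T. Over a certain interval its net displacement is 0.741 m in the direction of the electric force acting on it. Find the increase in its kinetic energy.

ΔKE ≈ 2.60×10⁻¹⁷ J

The magnetic force is always ⟂ v and does no work; only the electric force changes KE.
ΔKE = F_E · d = |q|E d = (1.602×10⁻¹⁹)(219)(0.741) ≈ 2.60×10⁻¹⁷ J.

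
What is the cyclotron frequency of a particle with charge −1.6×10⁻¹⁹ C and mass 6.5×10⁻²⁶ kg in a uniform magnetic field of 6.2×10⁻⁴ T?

f ≈ 240 Hz

f = |q|B/(2πm).
f = (1.6×10⁻¹⁹)(6.2×10⁻⁴)/(2π·6.5×10⁻²⁶) ≈ 240 Hz.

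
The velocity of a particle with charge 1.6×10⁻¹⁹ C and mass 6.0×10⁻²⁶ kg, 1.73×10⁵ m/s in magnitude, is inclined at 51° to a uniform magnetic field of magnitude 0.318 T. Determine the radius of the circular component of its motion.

v⊥ = v sinθ = 1.73×10⁵·sin51° ≈ 1.344×10⁵ m/s.
r = m v⊥/(|q|B) = (6.0×10⁻²⁶)(1.344×10⁵)/((1.6×10⁻¹⁹)(0.318)) ≈ 0.159 m.

r ≈ 0.159 m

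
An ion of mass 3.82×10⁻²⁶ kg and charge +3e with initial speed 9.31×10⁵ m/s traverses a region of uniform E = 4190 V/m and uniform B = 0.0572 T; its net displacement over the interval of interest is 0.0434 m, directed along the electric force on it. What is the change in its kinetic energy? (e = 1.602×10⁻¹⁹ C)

The magnetic force is always ⟂ v and does no work; only the electric force changes KE.
ΔKE = F_E · d = |q|E d = (4.806×10⁻¹⁹)(4190)(0.0434) ≈ 8.74×10⁻¹⁷ J.

ΔKE ≈ 8.74×10⁻¹⁷ J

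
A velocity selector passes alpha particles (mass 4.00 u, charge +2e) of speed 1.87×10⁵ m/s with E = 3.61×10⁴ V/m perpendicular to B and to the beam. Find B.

B = 0.193 T

Balance of forces in the selector: qE = qvB ⇒ B = E/v.
B = 3.61×10⁴/1.87×10⁵ = 0.193 T.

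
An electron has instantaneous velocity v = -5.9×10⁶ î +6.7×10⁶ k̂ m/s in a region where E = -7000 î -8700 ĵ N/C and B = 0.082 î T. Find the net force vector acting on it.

v×B = (0, 5.49×10⁵, 0) N/C.
E + v×B = (-7000, 5.41×10⁵, 0) N/C.
F = q(E + v×B) = (−1.602×10⁻¹⁹ C)·(-7000, 5.41×10⁵, 0) = (1.12×10⁻¹⁵, -8.66×10⁻¹⁴, 0) N.

F ≈ (1.12×10⁻¹⁵, -8.66×10⁻¹⁴, 0) N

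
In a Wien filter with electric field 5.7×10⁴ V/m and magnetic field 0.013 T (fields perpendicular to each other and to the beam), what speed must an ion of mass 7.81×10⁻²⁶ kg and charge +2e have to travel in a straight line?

v = 4.4×10⁶ m/s

Straight-line motion ⇒ electric and magnetic forces cancel, so E = vB.
v = E/B = 5.7×10⁴/0.013 = 4.4×10⁶ m/s.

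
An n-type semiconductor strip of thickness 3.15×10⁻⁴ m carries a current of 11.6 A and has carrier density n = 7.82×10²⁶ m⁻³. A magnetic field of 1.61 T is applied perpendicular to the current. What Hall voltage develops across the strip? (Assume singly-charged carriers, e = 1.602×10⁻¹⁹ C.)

V_H ≈ 4.73×10⁻⁴ V

V_H = IB/(n e t).
V_H = (11.6)(1.61)/((7.82×10²⁶)(1.602×10⁻¹⁹)(3.15×10⁻⁴)) ≈ 4.73×10⁻⁴ V.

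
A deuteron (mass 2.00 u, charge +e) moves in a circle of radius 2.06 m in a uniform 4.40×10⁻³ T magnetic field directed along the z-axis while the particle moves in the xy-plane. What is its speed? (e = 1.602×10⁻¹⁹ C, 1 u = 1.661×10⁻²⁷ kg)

v ≈ 4.37×10⁵ m/s

From |q|vB = mv²/r, v = |q|Br/m.
v = (1.602×10⁻¹⁹)(4.40×10⁻³)(2.06)/3.322×10⁻²⁷ ≈ 4.37×10⁵ m/s.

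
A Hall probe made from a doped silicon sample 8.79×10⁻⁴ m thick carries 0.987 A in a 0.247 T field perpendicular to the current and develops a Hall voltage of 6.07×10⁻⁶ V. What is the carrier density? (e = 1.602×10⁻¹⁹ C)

From V_H = IB/(n e t), n = IB/(V_H e t).
n = (0.987)(0.247)/((6.07×10⁻⁶)(1.602×10⁻¹⁹)(8.79×10⁻⁴)) ≈ 2.85×10²⁶ m⁻³.

n ≈ 2.85×10²⁶ m⁻³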